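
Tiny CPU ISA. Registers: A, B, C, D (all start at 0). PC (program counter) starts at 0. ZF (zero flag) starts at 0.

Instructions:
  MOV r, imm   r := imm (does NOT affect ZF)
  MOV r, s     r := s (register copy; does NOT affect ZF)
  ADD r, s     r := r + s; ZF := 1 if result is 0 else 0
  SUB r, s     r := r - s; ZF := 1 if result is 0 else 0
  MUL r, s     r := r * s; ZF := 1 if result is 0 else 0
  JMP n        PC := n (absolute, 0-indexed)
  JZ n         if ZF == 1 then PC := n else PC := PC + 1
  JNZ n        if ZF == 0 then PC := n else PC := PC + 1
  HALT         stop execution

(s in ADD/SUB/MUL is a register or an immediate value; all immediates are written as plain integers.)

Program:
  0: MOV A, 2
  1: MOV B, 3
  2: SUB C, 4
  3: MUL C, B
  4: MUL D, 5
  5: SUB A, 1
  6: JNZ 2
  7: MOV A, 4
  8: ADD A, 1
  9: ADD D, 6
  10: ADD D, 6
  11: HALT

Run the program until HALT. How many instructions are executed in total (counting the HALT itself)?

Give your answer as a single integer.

Step 1: PC=0 exec 'MOV A, 2'. After: A=2 B=0 C=0 D=0 ZF=0 PC=1
Step 2: PC=1 exec 'MOV B, 3'. After: A=2 B=3 C=0 D=0 ZF=0 PC=2
Step 3: PC=2 exec 'SUB C, 4'. After: A=2 B=3 C=-4 D=0 ZF=0 PC=3
Step 4: PC=3 exec 'MUL C, B'. After: A=2 B=3 C=-12 D=0 ZF=0 PC=4
Step 5: PC=4 exec 'MUL D, 5'. After: A=2 B=3 C=-12 D=0 ZF=1 PC=5
Step 6: PC=5 exec 'SUB A, 1'. After: A=1 B=3 C=-12 D=0 ZF=0 PC=6
Step 7: PC=6 exec 'JNZ 2'. After: A=1 B=3 C=-12 D=0 ZF=0 PC=2
Step 8: PC=2 exec 'SUB C, 4'. After: A=1 B=3 C=-16 D=0 ZF=0 PC=3
Step 9: PC=3 exec 'MUL C, B'. After: A=1 B=3 C=-48 D=0 ZF=0 PC=4
Step 10: PC=4 exec 'MUL D, 5'. After: A=1 B=3 C=-48 D=0 ZF=1 PC=5
Step 11: PC=5 exec 'SUB A, 1'. After: A=0 B=3 C=-48 D=0 ZF=1 PC=6
Step 12: PC=6 exec 'JNZ 2'. After: A=0 B=3 C=-48 D=0 ZF=1 PC=7
Step 13: PC=7 exec 'MOV A, 4'. After: A=4 B=3 C=-48 D=0 ZF=1 PC=8
Step 14: PC=8 exec 'ADD A, 1'. After: A=5 B=3 C=-48 D=0 ZF=0 PC=9
Step 15: PC=9 exec 'ADD D, 6'. After: A=5 B=3 C=-48 D=6 ZF=0 PC=10
Step 16: PC=10 exec 'ADD D, 6'. After: A=5 B=3 C=-48 D=12 ZF=0 PC=11
Step 17: PC=11 exec 'HALT'. After: A=5 B=3 C=-48 D=12 ZF=0 PC=11 HALTED
Total instructions executed: 17

Answer: 17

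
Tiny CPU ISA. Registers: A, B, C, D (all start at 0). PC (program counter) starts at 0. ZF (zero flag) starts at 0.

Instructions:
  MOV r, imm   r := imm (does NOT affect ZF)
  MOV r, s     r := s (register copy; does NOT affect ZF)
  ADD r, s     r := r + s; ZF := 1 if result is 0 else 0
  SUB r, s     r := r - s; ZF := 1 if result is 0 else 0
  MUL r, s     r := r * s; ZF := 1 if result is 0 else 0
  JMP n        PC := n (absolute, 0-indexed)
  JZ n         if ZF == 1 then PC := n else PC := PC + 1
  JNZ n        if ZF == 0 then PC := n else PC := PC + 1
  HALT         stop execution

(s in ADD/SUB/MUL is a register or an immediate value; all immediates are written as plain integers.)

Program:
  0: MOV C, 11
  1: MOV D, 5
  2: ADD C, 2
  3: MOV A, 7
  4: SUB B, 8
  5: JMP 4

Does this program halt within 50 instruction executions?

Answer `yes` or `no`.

Step 1: PC=0 exec 'MOV C, 11'. After: A=0 B=0 C=11 D=0 ZF=0 PC=1
Step 2: PC=1 exec 'MOV D, 5'. After: A=0 B=0 C=11 D=5 ZF=0 PC=2
Step 3: PC=2 exec 'ADD C, 2'. After: A=0 B=0 C=13 D=5 ZF=0 PC=3
Step 4: PC=3 exec 'MOV A, 7'. After: A=7 B=0 C=13 D=5 ZF=0 PC=4
Step 5: PC=4 exec 'SUB B, 8'. After: A=7 B=-8 C=13 D=5 ZF=0 PC=5
Step 6: PC=5 exec 'JMP 4'. After: A=7 B=-8 C=13 D=5 ZF=0 PC=4
Step 7: PC=4 exec 'SUB B, 8'. After: A=7 B=-16 C=13 D=5 ZF=0 PC=5
Step 8: PC=5 exec 'JMP 4'. After: A=7 B=-16 C=13 D=5 ZF=0 PC=4
Step 9: PC=4 exec 'SUB B, 8'. After: A=7 B=-24 C=13 D=5 ZF=0 PC=5
Step 10: PC=5 exec 'JMP 4'. After: A=7 B=-24 C=13 D=5 ZF=0 PC=4
Step 11: PC=4 exec 'SUB B, 8'. After: A=7 B=-32 C=13 D=5 ZF=0 PC=5
Step 12: PC=5 exec 'JMP 4'. After: A=7 B=-32 C=13 D=5 ZF=0 PC=4
Step 13: PC=4 exec 'SUB B, 8'. After: A=7 B=-40 C=13 D=5 ZF=0 PC=5
Step 14: PC=5 exec 'JMP 4'. After: A=7 B=-40 C=13 D=5 ZF=0 PC=4
Step 15: PC=4 exec 'SUB B, 8'. After: A=7 B=-48 C=13 D=5 ZF=0 PC=5
After 50 steps: not halted. PC revisits the same instructions with no path to HALT; will never halt.

Answer: no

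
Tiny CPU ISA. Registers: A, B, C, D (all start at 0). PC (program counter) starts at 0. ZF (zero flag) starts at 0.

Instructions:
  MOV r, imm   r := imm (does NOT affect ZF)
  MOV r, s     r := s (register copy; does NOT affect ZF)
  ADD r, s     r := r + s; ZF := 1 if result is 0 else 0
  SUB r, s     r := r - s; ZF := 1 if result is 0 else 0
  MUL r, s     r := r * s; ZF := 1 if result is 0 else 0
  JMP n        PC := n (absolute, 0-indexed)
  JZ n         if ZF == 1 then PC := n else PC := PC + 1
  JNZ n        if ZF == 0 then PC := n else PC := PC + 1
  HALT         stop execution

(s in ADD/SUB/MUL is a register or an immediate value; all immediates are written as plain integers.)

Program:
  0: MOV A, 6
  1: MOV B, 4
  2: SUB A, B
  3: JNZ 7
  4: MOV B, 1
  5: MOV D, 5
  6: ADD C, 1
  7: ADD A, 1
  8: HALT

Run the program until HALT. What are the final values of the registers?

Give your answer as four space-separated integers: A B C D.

Step 1: PC=0 exec 'MOV A, 6'. After: A=6 B=0 C=0 D=0 ZF=0 PC=1
Step 2: PC=1 exec 'MOV B, 4'. After: A=6 B=4 C=0 D=0 ZF=0 PC=2
Step 3: PC=2 exec 'SUB A, B'. After: A=2 B=4 C=0 D=0 ZF=0 PC=3
Step 4: PC=3 exec 'JNZ 7'. After: A=2 B=4 C=0 D=0 ZF=0 PC=7
Step 5: PC=7 exec 'ADD A, 1'. After: A=3 B=4 C=0 D=0 ZF=0 PC=8
Step 6: PC=8 exec 'HALT'. After: A=3 B=4 C=0 D=0 ZF=0 PC=8 HALTED

Answer: 3 4 0 0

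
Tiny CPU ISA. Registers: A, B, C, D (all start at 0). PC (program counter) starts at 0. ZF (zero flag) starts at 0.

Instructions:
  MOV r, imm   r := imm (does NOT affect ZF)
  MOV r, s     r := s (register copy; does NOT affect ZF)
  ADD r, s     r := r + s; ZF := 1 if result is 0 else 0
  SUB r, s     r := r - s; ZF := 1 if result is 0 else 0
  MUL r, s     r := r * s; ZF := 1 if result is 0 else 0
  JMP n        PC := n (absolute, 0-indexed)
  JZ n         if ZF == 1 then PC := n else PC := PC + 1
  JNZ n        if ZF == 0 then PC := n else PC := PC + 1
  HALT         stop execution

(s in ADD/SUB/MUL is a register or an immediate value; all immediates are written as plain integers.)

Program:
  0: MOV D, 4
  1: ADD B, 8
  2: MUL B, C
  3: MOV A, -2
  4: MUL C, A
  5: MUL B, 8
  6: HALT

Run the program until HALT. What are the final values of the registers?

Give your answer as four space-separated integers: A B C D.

Step 1: PC=0 exec 'MOV D, 4'. After: A=0 B=0 C=0 D=4 ZF=0 PC=1
Step 2: PC=1 exec 'ADD B, 8'. After: A=0 B=8 C=0 D=4 ZF=0 PC=2
Step 3: PC=2 exec 'MUL B, C'. After: A=0 B=0 C=0 D=4 ZF=1 PC=3
Step 4: PC=3 exec 'MOV A, -2'. After: A=-2 B=0 C=0 D=4 ZF=1 PC=4
Step 5: PC=4 exec 'MUL C, A'. After: A=-2 B=0 C=0 D=4 ZF=1 PC=5
Step 6: PC=5 exec 'MUL B, 8'. After: A=-2 B=0 C=0 D=4 ZF=1 PC=6
Step 7: PC=6 exec 'HALT'. After: A=-2 B=0 C=0 D=4 ZF=1 PC=6 HALTED

Answer: -2 0 0 4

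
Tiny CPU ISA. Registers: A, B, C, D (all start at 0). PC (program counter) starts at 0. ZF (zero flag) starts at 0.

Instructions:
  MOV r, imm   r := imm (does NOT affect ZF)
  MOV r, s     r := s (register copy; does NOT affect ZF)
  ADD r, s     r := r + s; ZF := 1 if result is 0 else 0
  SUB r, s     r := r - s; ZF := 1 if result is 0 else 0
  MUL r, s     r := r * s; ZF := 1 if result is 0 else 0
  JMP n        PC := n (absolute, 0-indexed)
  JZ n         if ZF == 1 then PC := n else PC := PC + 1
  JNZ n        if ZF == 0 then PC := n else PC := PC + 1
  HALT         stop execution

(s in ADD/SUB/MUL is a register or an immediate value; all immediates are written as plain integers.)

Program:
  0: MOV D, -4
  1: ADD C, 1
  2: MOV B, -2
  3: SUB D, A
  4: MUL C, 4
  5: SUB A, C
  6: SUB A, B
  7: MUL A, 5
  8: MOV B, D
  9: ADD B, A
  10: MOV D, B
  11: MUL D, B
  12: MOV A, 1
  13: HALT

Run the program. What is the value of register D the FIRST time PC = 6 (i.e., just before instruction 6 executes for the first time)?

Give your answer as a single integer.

Step 1: PC=0 exec 'MOV D, -4'. After: A=0 B=0 C=0 D=-4 ZF=0 PC=1
Step 2: PC=1 exec 'ADD C, 1'. After: A=0 B=0 C=1 D=-4 ZF=0 PC=2
Step 3: PC=2 exec 'MOV B, -2'. After: A=0 B=-2 C=1 D=-4 ZF=0 PC=3
Step 4: PC=3 exec 'SUB D, A'. After: A=0 B=-2 C=1 D=-4 ZF=0 PC=4
Step 5: PC=4 exec 'MUL C, 4'. After: A=0 B=-2 C=4 D=-4 ZF=0 PC=5
Step 6: PC=5 exec 'SUB A, C'. After: A=-4 B=-2 C=4 D=-4 ZF=0 PC=6
First time PC=6: D=-4

-4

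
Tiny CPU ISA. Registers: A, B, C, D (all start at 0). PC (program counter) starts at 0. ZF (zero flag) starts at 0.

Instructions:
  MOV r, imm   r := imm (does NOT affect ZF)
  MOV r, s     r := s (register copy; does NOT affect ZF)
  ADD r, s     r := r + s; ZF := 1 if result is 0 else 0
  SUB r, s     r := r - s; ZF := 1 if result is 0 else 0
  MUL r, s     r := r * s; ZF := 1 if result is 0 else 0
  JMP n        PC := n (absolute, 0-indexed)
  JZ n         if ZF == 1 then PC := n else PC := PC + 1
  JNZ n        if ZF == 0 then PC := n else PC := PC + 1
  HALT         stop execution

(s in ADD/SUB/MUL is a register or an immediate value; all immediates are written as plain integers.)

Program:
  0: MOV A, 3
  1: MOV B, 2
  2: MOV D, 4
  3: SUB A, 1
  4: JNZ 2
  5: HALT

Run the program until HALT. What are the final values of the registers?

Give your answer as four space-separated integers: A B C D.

Answer: 0 2 0 4

Derivation:
Step 1: PC=0 exec 'MOV A, 3'. After: A=3 B=0 C=0 D=0 ZF=0 PC=1
Step 2: PC=1 exec 'MOV B, 2'. After: A=3 B=2 C=0 D=0 ZF=0 PC=2
Step 3: PC=2 exec 'MOV D, 4'. After: A=3 B=2 C=0 D=4 ZF=0 PC=3
Step 4: PC=3 exec 'SUB A, 1'. After: A=2 B=2 C=0 D=4 ZF=0 PC=4
Step 5: PC=4 exec 'JNZ 2'. After: A=2 B=2 C=0 D=4 ZF=0 PC=2
Step 6: PC=2 exec 'MOV D, 4'. After: A=2 B=2 C=0 D=4 ZF=0 PC=3
Step 7: PC=3 exec 'SUB A, 1'. After: A=1 B=2 C=0 D=4 ZF=0 PC=4
Step 8: PC=4 exec 'JNZ 2'. After: A=1 B=2 C=0 D=4 ZF=0 PC=2
Step 9: PC=2 exec 'MOV D, 4'. After: A=1 B=2 C=0 D=4 ZF=0 PC=3
Step 10: PC=3 exec 'SUB A, 1'. After: A=0 B=2 C=0 D=4 ZF=1 PC=4
Step 11: PC=4 exec 'JNZ 2'. After: A=0 B=2 C=0 D=4 ZF=1 PC=5
Step 12: PC=5 exec 'HALT'. After: A=0 B=2 C=0 D=4 ZF=1 PC=5 HALTED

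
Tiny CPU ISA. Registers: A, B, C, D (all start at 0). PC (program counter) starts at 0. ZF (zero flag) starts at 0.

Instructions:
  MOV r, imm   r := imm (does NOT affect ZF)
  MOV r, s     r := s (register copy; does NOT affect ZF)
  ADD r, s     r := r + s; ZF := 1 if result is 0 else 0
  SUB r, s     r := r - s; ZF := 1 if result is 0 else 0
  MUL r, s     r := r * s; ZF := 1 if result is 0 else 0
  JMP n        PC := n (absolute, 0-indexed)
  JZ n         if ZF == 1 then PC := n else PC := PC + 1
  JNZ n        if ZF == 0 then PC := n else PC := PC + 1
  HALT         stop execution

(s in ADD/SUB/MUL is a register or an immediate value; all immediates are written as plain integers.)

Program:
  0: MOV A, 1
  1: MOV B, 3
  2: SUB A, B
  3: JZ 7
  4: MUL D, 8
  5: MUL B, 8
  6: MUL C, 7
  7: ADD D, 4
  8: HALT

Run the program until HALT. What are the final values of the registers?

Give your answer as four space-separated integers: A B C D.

Step 1: PC=0 exec 'MOV A, 1'. After: A=1 B=0 C=0 D=0 ZF=0 PC=1
Step 2: PC=1 exec 'MOV B, 3'. After: A=1 B=3 C=0 D=0 ZF=0 PC=2
Step 3: PC=2 exec 'SUB A, B'. After: A=-2 B=3 C=0 D=0 ZF=0 PC=3
Step 4: PC=3 exec 'JZ 7'. After: A=-2 B=3 C=0 D=0 ZF=0 PC=4
Step 5: PC=4 exec 'MUL D, 8'. After: A=-2 B=3 C=0 D=0 ZF=1 PC=5
Step 6: PC=5 exec 'MUL B, 8'. After: A=-2 B=24 C=0 D=0 ZF=0 PC=6
Step 7: PC=6 exec 'MUL C, 7'. After: A=-2 B=24 C=0 D=0 ZF=1 PC=7
Step 8: PC=7 exec 'ADD D, 4'. After: A=-2 B=24 C=0 D=4 ZF=0 PC=8
Step 9: PC=8 exec 'HALT'. After: A=-2 B=24 C=0 D=4 ZF=0 PC=8 HALTED

Answer: -2 24 0 4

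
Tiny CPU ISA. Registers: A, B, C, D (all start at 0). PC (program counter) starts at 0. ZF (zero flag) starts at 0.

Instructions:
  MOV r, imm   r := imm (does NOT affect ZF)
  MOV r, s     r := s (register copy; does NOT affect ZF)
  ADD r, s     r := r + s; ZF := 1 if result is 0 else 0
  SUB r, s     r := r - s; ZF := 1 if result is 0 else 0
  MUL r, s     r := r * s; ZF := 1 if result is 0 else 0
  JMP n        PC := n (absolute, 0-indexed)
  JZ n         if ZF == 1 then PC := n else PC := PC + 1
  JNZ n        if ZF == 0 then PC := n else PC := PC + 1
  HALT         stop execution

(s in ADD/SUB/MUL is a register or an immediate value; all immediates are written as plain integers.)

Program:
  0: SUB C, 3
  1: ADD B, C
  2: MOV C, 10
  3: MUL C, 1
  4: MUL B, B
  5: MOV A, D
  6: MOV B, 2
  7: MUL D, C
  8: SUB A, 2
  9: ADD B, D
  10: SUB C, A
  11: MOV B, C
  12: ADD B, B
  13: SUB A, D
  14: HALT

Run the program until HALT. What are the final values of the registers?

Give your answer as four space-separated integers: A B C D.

Answer: -2 24 12 0

Derivation:
Step 1: PC=0 exec 'SUB C, 3'. After: A=0 B=0 C=-3 D=0 ZF=0 PC=1
Step 2: PC=1 exec 'ADD B, C'. After: A=0 B=-3 C=-3 D=0 ZF=0 PC=2
Step 3: PC=2 exec 'MOV C, 10'. After: A=0 B=-3 C=10 D=0 ZF=0 PC=3
Step 4: PC=3 exec 'MUL C, 1'. After: A=0 B=-3 C=10 D=0 ZF=0 PC=4
Step 5: PC=4 exec 'MUL B, B'. After: A=0 B=9 C=10 D=0 ZF=0 PC=5
Step 6: PC=5 exec 'MOV A, D'. After: A=0 B=9 C=10 D=0 ZF=0 PC=6
Step 7: PC=6 exec 'MOV B, 2'. After: A=0 B=2 C=10 D=0 ZF=0 PC=7
Step 8: PC=7 exec 'MUL D, C'. After: A=0 B=2 C=10 D=0 ZF=1 PC=8
Step 9: PC=8 exec 'SUB A, 2'. After: A=-2 B=2 C=10 D=0 ZF=0 PC=9
Step 10: PC=9 exec 'ADD B, D'. After: A=-2 B=2 C=10 D=0 ZF=0 PC=10
Step 11: PC=10 exec 'SUB C, A'. After: A=-2 B=2 C=12 D=0 ZF=0 PC=11
Step 12: PC=11 exec 'MOV B, C'. After: A=-2 B=12 C=12 D=0 ZF=0 PC=12
Step 13: PC=12 exec 'ADD B, B'. After: A=-2 B=24 C=12 D=0 ZF=0 PC=13
Step 14: PC=13 exec 'SUB A, D'. After: A=-2 B=24 C=12 D=0 ZF=0 PC=14
Step 15: PC=14 exec 'HALT'. After: A=-2 B=24 C=12 D=0 ZF=0 PC=14 HALTED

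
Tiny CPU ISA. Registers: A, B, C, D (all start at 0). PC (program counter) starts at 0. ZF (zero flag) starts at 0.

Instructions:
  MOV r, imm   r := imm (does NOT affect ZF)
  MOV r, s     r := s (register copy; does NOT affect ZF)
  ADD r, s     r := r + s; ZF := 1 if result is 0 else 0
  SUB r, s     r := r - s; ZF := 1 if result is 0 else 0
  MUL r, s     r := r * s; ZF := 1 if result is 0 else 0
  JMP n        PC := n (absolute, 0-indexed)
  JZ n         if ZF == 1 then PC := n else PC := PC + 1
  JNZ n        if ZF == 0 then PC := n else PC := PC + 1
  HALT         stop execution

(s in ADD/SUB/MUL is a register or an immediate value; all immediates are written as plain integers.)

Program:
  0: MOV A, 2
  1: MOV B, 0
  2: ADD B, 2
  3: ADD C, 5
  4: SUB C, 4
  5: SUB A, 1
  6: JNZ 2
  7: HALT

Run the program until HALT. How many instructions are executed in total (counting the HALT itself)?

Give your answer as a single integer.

Answer: 13

Derivation:
Step 1: PC=0 exec 'MOV A, 2'. After: A=2 B=0 C=0 D=0 ZF=0 PC=1
Step 2: PC=1 exec 'MOV B, 0'. After: A=2 B=0 C=0 D=0 ZF=0 PC=2
Step 3: PC=2 exec 'ADD B, 2'. After: A=2 B=2 C=0 D=0 ZF=0 PC=3
Step 4: PC=3 exec 'ADD C, 5'. After: A=2 B=2 C=5 D=0 ZF=0 PC=4
Step 5: PC=4 exec 'SUB C, 4'. After: A=2 B=2 C=1 D=0 ZF=0 PC=5
Step 6: PC=5 exec 'SUB A, 1'. After: A=1 B=2 C=1 D=0 ZF=0 PC=6
Step 7: PC=6 exec 'JNZ 2'. After: A=1 B=2 C=1 D=0 ZF=0 PC=2
Step 8: PC=2 exec 'ADD B, 2'. After: A=1 B=4 C=1 D=0 ZF=0 PC=3
Step 9: PC=3 exec 'ADD C, 5'. After: A=1 B=4 C=6 D=0 ZF=0 PC=4
Step 10: PC=4 exec 'SUB C, 4'. After: A=1 B=4 C=2 D=0 ZF=0 PC=5
Step 11: PC=5 exec 'SUB A, 1'. After: A=0 B=4 C=2 D=0 ZF=1 PC=6
Step 12: PC=6 exec 'JNZ 2'. After: A=0 B=4 C=2 D=0 ZF=1 PC=7
Step 13: PC=7 exec 'HALT'. After: A=0 B=4 C=2 D=0 ZF=1 PC=7 HALTED
Total instructions executed: 13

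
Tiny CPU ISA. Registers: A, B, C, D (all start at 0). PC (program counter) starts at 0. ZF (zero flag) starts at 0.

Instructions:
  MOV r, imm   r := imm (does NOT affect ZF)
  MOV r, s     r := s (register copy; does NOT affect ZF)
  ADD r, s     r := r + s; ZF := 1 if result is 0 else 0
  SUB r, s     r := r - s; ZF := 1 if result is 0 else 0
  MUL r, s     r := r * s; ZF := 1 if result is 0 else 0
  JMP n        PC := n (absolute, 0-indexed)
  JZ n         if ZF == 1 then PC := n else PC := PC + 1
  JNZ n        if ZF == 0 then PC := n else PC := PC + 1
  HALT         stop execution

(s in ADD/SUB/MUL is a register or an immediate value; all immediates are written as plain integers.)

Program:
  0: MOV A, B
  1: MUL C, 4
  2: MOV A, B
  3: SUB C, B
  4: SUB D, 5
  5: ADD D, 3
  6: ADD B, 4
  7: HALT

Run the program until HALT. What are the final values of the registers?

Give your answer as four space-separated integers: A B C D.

Step 1: PC=0 exec 'MOV A, B'. After: A=0 B=0 C=0 D=0 ZF=0 PC=1
Step 2: PC=1 exec 'MUL C, 4'. After: A=0 B=0 C=0 D=0 ZF=1 PC=2
Step 3: PC=2 exec 'MOV A, B'. After: A=0 B=0 C=0 D=0 ZF=1 PC=3
Step 4: PC=3 exec 'SUB C, B'. After: A=0 B=0 C=0 D=0 ZF=1 PC=4
Step 5: PC=4 exec 'SUB D, 5'. After: A=0 B=0 C=0 D=-5 ZF=0 PC=5
Step 6: PC=5 exec 'ADD D, 3'. After: A=0 B=0 C=0 D=-2 ZF=0 PC=6
Step 7: PC=6 exec 'ADD B, 4'. After: A=0 B=4 C=0 D=-2 ZF=0 PC=7
Step 8: PC=7 exec 'HALT'. After: A=0 B=4 C=0 D=-2 ZF=0 PC=7 HALTED

Answer: 0 4 0 -2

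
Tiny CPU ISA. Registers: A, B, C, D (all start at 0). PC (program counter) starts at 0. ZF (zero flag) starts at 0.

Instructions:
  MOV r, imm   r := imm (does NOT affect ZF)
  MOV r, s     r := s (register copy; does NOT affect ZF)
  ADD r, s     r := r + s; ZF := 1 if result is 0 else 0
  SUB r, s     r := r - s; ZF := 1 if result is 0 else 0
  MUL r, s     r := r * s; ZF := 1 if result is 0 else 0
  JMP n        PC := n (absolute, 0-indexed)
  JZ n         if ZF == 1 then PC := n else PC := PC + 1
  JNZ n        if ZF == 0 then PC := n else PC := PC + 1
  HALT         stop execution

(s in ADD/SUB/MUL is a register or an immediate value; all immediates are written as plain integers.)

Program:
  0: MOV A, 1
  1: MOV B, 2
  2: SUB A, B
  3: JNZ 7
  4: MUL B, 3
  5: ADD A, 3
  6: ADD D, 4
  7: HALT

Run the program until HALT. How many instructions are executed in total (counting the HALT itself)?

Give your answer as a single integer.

Step 1: PC=0 exec 'MOV A, 1'. After: A=1 B=0 C=0 D=0 ZF=0 PC=1
Step 2: PC=1 exec 'MOV B, 2'. After: A=1 B=2 C=0 D=0 ZF=0 PC=2
Step 3: PC=2 exec 'SUB A, B'. After: A=-1 B=2 C=0 D=0 ZF=0 PC=3
Step 4: PC=3 exec 'JNZ 7'. After: A=-1 B=2 C=0 D=0 ZF=0 PC=7
Step 5: PC=7 exec 'HALT'. After: A=-1 B=2 C=0 D=0 ZF=0 PC=7 HALTED
Total instructions executed: 5

Answer: 5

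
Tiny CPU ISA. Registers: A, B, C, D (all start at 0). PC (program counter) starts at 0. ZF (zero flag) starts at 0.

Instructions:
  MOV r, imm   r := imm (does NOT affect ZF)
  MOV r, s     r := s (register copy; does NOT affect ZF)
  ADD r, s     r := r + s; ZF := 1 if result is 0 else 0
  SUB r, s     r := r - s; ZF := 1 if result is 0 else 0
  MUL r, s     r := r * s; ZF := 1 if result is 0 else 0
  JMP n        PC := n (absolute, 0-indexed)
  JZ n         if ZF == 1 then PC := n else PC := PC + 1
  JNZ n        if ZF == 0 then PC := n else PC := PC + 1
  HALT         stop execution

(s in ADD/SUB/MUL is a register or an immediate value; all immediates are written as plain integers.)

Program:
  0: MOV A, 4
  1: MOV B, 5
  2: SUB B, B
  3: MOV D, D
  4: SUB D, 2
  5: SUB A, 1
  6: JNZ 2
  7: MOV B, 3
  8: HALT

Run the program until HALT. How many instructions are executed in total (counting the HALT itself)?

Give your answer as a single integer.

Answer: 24

Derivation:
Step 1: PC=0 exec 'MOV A, 4'. After: A=4 B=0 C=0 D=0 ZF=0 PC=1
Step 2: PC=1 exec 'MOV B, 5'. After: A=4 B=5 C=0 D=0 ZF=0 PC=2
Step 3: PC=2 exec 'SUB B, B'. After: A=4 B=0 C=0 D=0 ZF=1 PC=3
Step 4: PC=3 exec 'MOV D, D'. After: A=4 B=0 C=0 D=0 ZF=1 PC=4
Step 5: PC=4 exec 'SUB D, 2'. After: A=4 B=0 C=0 D=-2 ZF=0 PC=5
Step 6: PC=5 exec 'SUB A, 1'. After: A=3 B=0 C=0 D=-2 ZF=0 PC=6
Step 7: PC=6 exec 'JNZ 2'. After: A=3 B=0 C=0 D=-2 ZF=0 PC=2
Step 8: PC=2 exec 'SUB B, B'. After: A=3 B=0 C=0 D=-2 ZF=1 PC=3
Step 9: PC=3 exec 'MOV D, D'. After: A=3 B=0 C=0 D=-2 ZF=1 PC=4
Step 10: PC=4 exec 'SUB D, 2'. After: A=3 B=0 C=0 D=-4 ZF=0 PC=5
Step 11: PC=5 exec 'SUB A, 1'. After: A=2 B=0 C=0 D=-4 ZF=0 PC=6
Step 12: PC=6 exec 'JNZ 2'. After: A=2 B=0 C=0 D=-4 ZF=0 PC=2
Step 13: PC=2 exec 'SUB B, B'. After: A=2 B=0 C=0 D=-4 ZF=1 PC=3
Step 14: PC=3 exec 'MOV D, D'. After: A=2 B=0 C=0 D=-4 ZF=1 PC=4
Step 15: PC=4 exec 'SUB D, 2'. After: A=2 B=0 C=0 D=-6 ZF=0 PC=5
Step 16: PC=5 exec 'SUB A, 1'. After: A=1 B=0 C=0 D=-6 ZF=0 PC=6
Step 17: PC=6 exec 'JNZ 2'. After: A=1 B=0 C=0 D=-6 ZF=0 PC=2
Step 18: PC=2 exec 'SUB B, B'. After: A=1 B=0 C=0 D=-6 ZF=1 PC=3
Step 19: PC=3 exec 'MOV D, D'. After: A=1 B=0 C=0 D=-6 ZF=1 PC=4
Step 20: PC=4 exec 'SUB D, 2'. After: A=1 B=0 C=0 D=-8 ZF=0 PC=5
Step 21: PC=5 exec 'SUB A, 1'. After: A=0 B=0 C=0 D=-8 ZF=1 PC=6
Step 22: PC=6 exec 'JNZ 2'. After: A=0 B=0 C=0 D=-8 ZF=1 PC=7
Step 23: PC=7 exec 'MOV B, 3'. After: A=0 B=3 C=0 D=-8 ZF=1 PC=8
Step 24: PC=8 exec 'HALT'. After: A=0 B=3 C=0 D=-8 ZF=1 PC=8 HALTED
Total instructions executed: 24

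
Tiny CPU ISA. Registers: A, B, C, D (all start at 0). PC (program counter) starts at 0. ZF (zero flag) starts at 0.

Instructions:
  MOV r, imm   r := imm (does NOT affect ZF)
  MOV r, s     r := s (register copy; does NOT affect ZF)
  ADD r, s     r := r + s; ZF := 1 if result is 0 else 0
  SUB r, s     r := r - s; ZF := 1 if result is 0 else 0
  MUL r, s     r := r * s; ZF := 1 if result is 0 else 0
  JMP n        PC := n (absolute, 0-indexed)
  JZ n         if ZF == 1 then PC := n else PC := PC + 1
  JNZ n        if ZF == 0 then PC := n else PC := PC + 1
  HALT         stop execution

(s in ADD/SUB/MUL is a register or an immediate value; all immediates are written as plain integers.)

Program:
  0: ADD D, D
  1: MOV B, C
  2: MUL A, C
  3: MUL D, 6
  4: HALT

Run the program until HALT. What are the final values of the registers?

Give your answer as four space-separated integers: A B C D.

Answer: 0 0 0 0

Derivation:
Step 1: PC=0 exec 'ADD D, D'. After: A=0 B=0 C=0 D=0 ZF=1 PC=1
Step 2: PC=1 exec 'MOV B, C'. After: A=0 B=0 C=0 D=0 ZF=1 PC=2
Step 3: PC=2 exec 'MUL A, C'. After: A=0 B=0 C=0 D=0 ZF=1 PC=3
Step 4: PC=3 exec 'MUL D, 6'. After: A=0 B=0 C=0 D=0 ZF=1 PC=4
Step 5: PC=4 exec 'HALT'. After: A=0 B=0 C=0 D=0 ZF=1 PC=4 HALTED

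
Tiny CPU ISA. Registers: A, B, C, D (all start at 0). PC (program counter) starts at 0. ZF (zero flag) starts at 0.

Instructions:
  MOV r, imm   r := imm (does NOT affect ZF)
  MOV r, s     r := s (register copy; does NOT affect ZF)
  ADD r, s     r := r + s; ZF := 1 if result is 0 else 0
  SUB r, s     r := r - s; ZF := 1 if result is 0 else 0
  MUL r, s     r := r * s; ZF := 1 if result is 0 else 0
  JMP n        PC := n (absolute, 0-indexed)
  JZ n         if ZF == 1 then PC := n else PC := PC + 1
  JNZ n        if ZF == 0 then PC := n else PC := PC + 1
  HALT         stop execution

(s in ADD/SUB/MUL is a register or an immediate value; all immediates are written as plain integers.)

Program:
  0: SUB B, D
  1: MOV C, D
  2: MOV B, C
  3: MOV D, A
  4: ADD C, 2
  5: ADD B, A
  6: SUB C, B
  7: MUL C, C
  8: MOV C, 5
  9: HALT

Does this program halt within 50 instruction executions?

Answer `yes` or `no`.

Answer: yes

Derivation:
Step 1: PC=0 exec 'SUB B, D'. After: A=0 B=0 C=0 D=0 ZF=1 PC=1
Step 2: PC=1 exec 'MOV C, D'. After: A=0 B=0 C=0 D=0 ZF=1 PC=2
Step 3: PC=2 exec 'MOV B, C'. After: A=0 B=0 C=0 D=0 ZF=1 PC=3
Step 4: PC=3 exec 'MOV D, A'. After: A=0 B=0 C=0 D=0 ZF=1 PC=4
Step 5: PC=4 exec 'ADD C, 2'. After: A=0 B=0 C=2 D=0 ZF=0 PC=5
Step 6: PC=5 exec 'ADD B, A'. After: A=0 B=0 C=2 D=0 ZF=1 PC=6
Step 7: PC=6 exec 'SUB C, B'. After: A=0 B=0 C=2 D=0 ZF=0 PC=7
Step 8: PC=7 exec 'MUL C, C'. After: A=0 B=0 C=4 D=0 ZF=0 PC=8
Step 9: PC=8 exec 'MOV C, 5'. After: A=0 B=0 C=5 D=0 ZF=0 PC=9
Step 10: PC=9 exec 'HALT'. After: A=0 B=0 C=5 D=0 ZF=0 PC=9 HALTED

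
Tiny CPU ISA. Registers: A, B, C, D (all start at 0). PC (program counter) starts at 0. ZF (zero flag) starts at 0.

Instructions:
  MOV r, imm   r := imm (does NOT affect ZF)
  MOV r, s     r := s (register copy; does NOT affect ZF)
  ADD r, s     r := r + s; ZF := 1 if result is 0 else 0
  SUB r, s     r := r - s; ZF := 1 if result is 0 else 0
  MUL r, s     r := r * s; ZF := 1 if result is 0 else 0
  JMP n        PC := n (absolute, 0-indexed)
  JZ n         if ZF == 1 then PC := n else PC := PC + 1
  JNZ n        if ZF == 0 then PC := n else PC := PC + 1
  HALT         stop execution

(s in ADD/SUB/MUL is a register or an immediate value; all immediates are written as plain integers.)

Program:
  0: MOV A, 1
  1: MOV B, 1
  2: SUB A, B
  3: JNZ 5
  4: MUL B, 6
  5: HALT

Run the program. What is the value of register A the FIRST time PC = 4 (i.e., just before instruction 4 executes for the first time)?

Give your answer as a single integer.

Step 1: PC=0 exec 'MOV A, 1'. After: A=1 B=0 C=0 D=0 ZF=0 PC=1
Step 2: PC=1 exec 'MOV B, 1'. After: A=1 B=1 C=0 D=0 ZF=0 PC=2
Step 3: PC=2 exec 'SUB A, B'. After: A=0 B=1 C=0 D=0 ZF=1 PC=3
Step 4: PC=3 exec 'JNZ 5'. After: A=0 B=1 C=0 D=0 ZF=1 PC=4
First time PC=4: A=0

0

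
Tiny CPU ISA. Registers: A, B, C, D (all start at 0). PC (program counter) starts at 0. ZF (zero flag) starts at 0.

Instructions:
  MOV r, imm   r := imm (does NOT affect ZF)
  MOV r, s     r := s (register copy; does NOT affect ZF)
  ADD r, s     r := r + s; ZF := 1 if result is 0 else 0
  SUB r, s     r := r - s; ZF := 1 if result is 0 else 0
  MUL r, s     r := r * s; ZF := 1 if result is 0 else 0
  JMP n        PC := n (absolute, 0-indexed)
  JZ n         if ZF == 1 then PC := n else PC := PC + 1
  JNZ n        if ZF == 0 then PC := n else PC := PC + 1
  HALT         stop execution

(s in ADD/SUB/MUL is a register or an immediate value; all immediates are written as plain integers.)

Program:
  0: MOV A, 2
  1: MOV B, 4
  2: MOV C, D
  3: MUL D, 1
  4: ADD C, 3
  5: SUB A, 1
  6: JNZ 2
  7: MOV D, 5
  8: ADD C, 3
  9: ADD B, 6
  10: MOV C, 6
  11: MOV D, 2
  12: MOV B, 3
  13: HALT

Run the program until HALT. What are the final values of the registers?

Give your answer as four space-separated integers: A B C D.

Step 1: PC=0 exec 'MOV A, 2'. After: A=2 B=0 C=0 D=0 ZF=0 PC=1
Step 2: PC=1 exec 'MOV B, 4'. After: A=2 B=4 C=0 D=0 ZF=0 PC=2
Step 3: PC=2 exec 'MOV C, D'. After: A=2 B=4 C=0 D=0 ZF=0 PC=3
Step 4: PC=3 exec 'MUL D, 1'. After: A=2 B=4 C=0 D=0 ZF=1 PC=4
Step 5: PC=4 exec 'ADD C, 3'. After: A=2 B=4 C=3 D=0 ZF=0 PC=5
Step 6: PC=5 exec 'SUB A, 1'. After: A=1 B=4 C=3 D=0 ZF=0 PC=6
Step 7: PC=6 exec 'JNZ 2'. After: A=1 B=4 C=3 D=0 ZF=0 PC=2
Step 8: PC=2 exec 'MOV C, D'. After: A=1 B=4 C=0 D=0 ZF=0 PC=3
Step 9: PC=3 exec 'MUL D, 1'. After: A=1 B=4 C=0 D=0 ZF=1 PC=4
Step 10: PC=4 exec 'ADD C, 3'. After: A=1 B=4 C=3 D=0 ZF=0 PC=5
Step 11: PC=5 exec 'SUB A, 1'. After: A=0 B=4 C=3 D=0 ZF=1 PC=6
Step 12: PC=6 exec 'JNZ 2'. After: A=0 B=4 C=3 D=0 ZF=1 PC=7
Step 13: PC=7 exec 'MOV D, 5'. After: A=0 B=4 C=3 D=5 ZF=1 PC=8
Step 14: PC=8 exec 'ADD C, 3'. After: A=0 B=4 C=6 D=5 ZF=0 PC=9
Step 15: PC=9 exec 'ADD B, 6'. After: A=0 B=10 C=6 D=5 ZF=0 PC=10
Step 16: PC=10 exec 'MOV C, 6'. After: A=0 B=10 C=6 D=5 ZF=0 PC=11
Step 17: PC=11 exec 'MOV D, 2'. After: A=0 B=10 C=6 D=2 ZF=0 PC=12
Step 18: PC=12 exec 'MOV B, 3'. After: A=0 B=3 C=6 D=2 ZF=0 PC=13
Step 19: PC=13 exec 'HALT'. After: A=0 B=3 C=6 D=2 ZF=0 PC=13 HALTED

Answer: 0 3 6 2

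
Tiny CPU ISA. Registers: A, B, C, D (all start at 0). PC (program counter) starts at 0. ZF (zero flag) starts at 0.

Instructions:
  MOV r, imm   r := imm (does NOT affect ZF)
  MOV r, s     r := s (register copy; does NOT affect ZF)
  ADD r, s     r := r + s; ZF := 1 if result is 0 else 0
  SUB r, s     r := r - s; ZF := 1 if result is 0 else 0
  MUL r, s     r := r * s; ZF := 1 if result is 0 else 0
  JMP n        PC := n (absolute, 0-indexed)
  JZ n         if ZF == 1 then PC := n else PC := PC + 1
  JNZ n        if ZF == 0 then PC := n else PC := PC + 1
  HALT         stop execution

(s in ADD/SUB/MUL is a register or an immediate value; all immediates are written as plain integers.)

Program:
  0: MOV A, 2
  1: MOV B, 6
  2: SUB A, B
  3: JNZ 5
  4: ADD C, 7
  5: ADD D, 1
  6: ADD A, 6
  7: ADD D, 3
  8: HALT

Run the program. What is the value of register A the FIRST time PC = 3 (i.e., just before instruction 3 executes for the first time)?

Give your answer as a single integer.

Step 1: PC=0 exec 'MOV A, 2'. After: A=2 B=0 C=0 D=0 ZF=0 PC=1
Step 2: PC=1 exec 'MOV B, 6'. After: A=2 B=6 C=0 D=0 ZF=0 PC=2
Step 3: PC=2 exec 'SUB A, B'. After: A=-4 B=6 C=0 D=0 ZF=0 PC=3
First time PC=3: A=-4

-4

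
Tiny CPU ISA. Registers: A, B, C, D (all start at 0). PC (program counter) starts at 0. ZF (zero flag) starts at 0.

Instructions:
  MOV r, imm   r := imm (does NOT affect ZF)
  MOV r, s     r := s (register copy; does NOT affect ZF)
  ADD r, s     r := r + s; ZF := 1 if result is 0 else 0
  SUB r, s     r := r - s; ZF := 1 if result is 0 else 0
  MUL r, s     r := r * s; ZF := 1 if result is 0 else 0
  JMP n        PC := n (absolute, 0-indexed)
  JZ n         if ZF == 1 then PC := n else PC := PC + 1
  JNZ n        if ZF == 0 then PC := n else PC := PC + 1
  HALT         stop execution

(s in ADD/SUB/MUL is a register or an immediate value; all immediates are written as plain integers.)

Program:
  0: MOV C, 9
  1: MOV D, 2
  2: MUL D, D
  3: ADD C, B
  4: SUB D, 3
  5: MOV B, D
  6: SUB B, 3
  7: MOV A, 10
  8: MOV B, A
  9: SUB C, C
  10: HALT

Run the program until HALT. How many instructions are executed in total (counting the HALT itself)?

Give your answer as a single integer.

Answer: 11

Derivation:
Step 1: PC=0 exec 'MOV C, 9'. After: A=0 B=0 C=9 D=0 ZF=0 PC=1
Step 2: PC=1 exec 'MOV D, 2'. After: A=0 B=0 C=9 D=2 ZF=0 PC=2
Step 3: PC=2 exec 'MUL D, D'. After: A=0 B=0 C=9 D=4 ZF=0 PC=3
Step 4: PC=3 exec 'ADD C, B'. After: A=0 B=0 C=9 D=4 ZF=0 PC=4
Step 5: PC=4 exec 'SUB D, 3'. After: A=0 B=0 C=9 D=1 ZF=0 PC=5
Step 6: PC=5 exec 'MOV B, D'. After: A=0 B=1 C=9 D=1 ZF=0 PC=6
Step 7: PC=6 exec 'SUB B, 3'. After: A=0 B=-2 C=9 D=1 ZF=0 PC=7
Step 8: PC=7 exec 'MOV A, 10'. After: A=10 B=-2 C=9 D=1 ZF=0 PC=8
Step 9: PC=8 exec 'MOV B, A'. After: A=10 B=10 C=9 D=1 ZF=0 PC=9
Step 10: PC=9 exec 'SUB C, C'. After: A=10 B=10 C=0 D=1 ZF=1 PC=10
Step 11: PC=10 exec 'HALT'. After: A=10 B=10 C=0 D=1 ZF=1 PC=10 HALTED
Total instructions executed: 11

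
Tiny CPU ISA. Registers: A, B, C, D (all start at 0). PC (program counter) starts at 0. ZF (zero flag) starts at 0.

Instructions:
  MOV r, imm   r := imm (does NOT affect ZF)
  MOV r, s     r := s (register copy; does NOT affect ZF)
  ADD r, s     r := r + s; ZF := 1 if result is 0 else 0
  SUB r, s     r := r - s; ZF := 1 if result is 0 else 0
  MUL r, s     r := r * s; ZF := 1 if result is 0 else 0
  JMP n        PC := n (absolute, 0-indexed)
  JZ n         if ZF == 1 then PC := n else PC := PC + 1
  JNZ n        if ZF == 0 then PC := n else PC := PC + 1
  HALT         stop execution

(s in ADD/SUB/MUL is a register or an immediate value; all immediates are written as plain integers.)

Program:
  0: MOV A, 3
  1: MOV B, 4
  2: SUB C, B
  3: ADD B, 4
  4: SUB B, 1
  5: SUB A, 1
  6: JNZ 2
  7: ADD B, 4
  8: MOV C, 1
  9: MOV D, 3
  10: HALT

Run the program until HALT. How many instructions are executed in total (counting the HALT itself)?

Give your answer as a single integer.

Step 1: PC=0 exec 'MOV A, 3'. After: A=3 B=0 C=0 D=0 ZF=0 PC=1
Step 2: PC=1 exec 'MOV B, 4'. After: A=3 B=4 C=0 D=0 ZF=0 PC=2
Step 3: PC=2 exec 'SUB C, B'. After: A=3 B=4 C=-4 D=0 ZF=0 PC=3
Step 4: PC=3 exec 'ADD B, 4'. After: A=3 B=8 C=-4 D=0 ZF=0 PC=4
Step 5: PC=4 exec 'SUB B, 1'. After: A=3 B=7 C=-4 D=0 ZF=0 PC=5
Step 6: PC=5 exec 'SUB A, 1'. After: A=2 B=7 C=-4 D=0 ZF=0 PC=6
Step 7: PC=6 exec 'JNZ 2'. After: A=2 B=7 C=-4 D=0 ZF=0 PC=2
Step 8: PC=2 exec 'SUB C, B'. After: A=2 B=7 C=-11 D=0 ZF=0 PC=3
Step 9: PC=3 exec 'ADD B, 4'. After: A=2 B=11 C=-11 D=0 ZF=0 PC=4
Step 10: PC=4 exec 'SUB B, 1'. After: A=2 B=10 C=-11 D=0 ZF=0 PC=5
Step 11: PC=5 exec 'SUB A, 1'. After: A=1 B=10 C=-11 D=0 ZF=0 PC=6
Step 12: PC=6 exec 'JNZ 2'. After: A=1 B=10 C=-11 D=0 ZF=0 PC=2
Step 13: PC=2 exec 'SUB C, B'. After: A=1 B=10 C=-21 D=0 ZF=0 PC=3
Step 14: PC=3 exec 'ADD B, 4'. After: A=1 B=14 C=-21 D=0 ZF=0 PC=4
Step 15: PC=4 exec 'SUB B, 1'. After: A=1 B=13 C=-21 D=0 ZF=0 PC=5
Step 16: PC=5 exec 'SUB A, 1'. After: A=0 B=13 C=-21 D=0 ZF=1 PC=6
Step 17: PC=6 exec 'JNZ 2'. After: A=0 B=13 C=-21 D=0 ZF=1 PC=7
Step 18: PC=7 exec 'ADD B, 4'. After: A=0 B=17 C=-21 D=0 ZF=0 PC=8
Step 19: PC=8 exec 'MOV C, 1'. After: A=0 B=17 C=1 D=0 ZF=0 PC=9
Step 20: PC=9 exec 'MOV D, 3'. After: A=0 B=17 C=1 D=3 ZF=0 PC=10
Step 21: PC=10 exec 'HALT'. After: A=0 B=17 C=1 D=3 ZF=0 PC=10 HALTED
Total instructions executed: 21

Answer: 21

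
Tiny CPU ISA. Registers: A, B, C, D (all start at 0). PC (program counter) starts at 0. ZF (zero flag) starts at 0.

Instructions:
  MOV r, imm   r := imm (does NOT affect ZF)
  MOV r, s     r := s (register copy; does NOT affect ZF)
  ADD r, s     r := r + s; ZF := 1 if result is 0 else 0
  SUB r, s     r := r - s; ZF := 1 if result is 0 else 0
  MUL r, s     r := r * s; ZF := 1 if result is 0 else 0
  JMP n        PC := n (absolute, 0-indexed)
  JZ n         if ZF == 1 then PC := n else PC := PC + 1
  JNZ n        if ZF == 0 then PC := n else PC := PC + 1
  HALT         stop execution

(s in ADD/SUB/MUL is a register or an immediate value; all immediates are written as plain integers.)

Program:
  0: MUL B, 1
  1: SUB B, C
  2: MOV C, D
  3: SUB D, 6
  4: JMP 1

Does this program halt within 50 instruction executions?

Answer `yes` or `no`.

Step 1: PC=0 exec 'MUL B, 1'. After: A=0 B=0 C=0 D=0 ZF=1 PC=1
Step 2: PC=1 exec 'SUB B, C'. After: A=0 B=0 C=0 D=0 ZF=1 PC=2
Step 3: PC=2 exec 'MOV C, D'. After: A=0 B=0 C=0 D=0 ZF=1 PC=3
Step 4: PC=3 exec 'SUB D, 6'. After: A=0 B=0 C=0 D=-6 ZF=0 PC=4
Step 5: PC=4 exec 'JMP 1'. After: A=0 B=0 C=0 D=-6 ZF=0 PC=1
Step 6: PC=1 exec 'SUB B, C'. After: A=0 B=0 C=0 D=-6 ZF=1 PC=2
Step 7: PC=2 exec 'MOV C, D'. After: A=0 B=0 C=-6 D=-6 ZF=1 PC=3
Step 8: PC=3 exec 'SUB D, 6'. After: A=0 B=0 C=-6 D=-12 ZF=0 PC=4
Step 9: PC=4 exec 'JMP 1'. After: A=0 B=0 C=-6 D=-12 ZF=0 PC=1
Step 10: PC=1 exec 'SUB B, C'. After: A=0 B=6 C=-6 D=-12 ZF=0 PC=2
Step 11: PC=2 exec 'MOV C, D'. After: A=0 B=6 C=-12 D=-12 ZF=0 PC=3
Step 12: PC=3 exec 'SUB D, 6'. After: A=0 B=6 C=-12 D=-18 ZF=0 PC=4
Step 13: PC=4 exec 'JMP 1'. After: A=0 B=6 C=-12 D=-18 ZF=0 PC=1
Step 14: PC=1 exec 'SUB B, C'. After: A=0 B=18 C=-12 D=-18 ZF=0 PC=2
Step 15: PC=2 exec 'MOV C, D'. After: A=0 B=18 C=-18 D=-18 ZF=0 PC=3
After 50 steps: not halted. PC revisits the same instructions with no path to HALT; will never halt.

Answer: no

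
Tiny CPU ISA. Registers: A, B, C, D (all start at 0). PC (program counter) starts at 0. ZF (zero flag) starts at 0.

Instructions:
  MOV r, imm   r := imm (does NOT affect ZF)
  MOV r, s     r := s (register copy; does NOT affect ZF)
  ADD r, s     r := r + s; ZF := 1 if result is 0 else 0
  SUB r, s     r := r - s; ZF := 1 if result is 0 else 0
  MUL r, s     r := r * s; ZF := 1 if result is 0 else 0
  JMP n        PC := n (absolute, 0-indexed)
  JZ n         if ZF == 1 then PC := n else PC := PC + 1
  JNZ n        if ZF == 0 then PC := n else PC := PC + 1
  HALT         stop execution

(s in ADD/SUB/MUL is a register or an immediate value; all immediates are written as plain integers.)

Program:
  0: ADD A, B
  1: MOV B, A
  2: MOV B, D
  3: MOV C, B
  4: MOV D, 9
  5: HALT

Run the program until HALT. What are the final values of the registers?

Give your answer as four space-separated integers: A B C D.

Answer: 0 0 0 9

Derivation:
Step 1: PC=0 exec 'ADD A, B'. After: A=0 B=0 C=0 D=0 ZF=1 PC=1
Step 2: PC=1 exec 'MOV B, A'. After: A=0 B=0 C=0 D=0 ZF=1 PC=2
Step 3: PC=2 exec 'MOV B, D'. After: A=0 B=0 C=0 D=0 ZF=1 PC=3
Step 4: PC=3 exec 'MOV C, B'. After: A=0 B=0 C=0 D=0 ZF=1 PC=4
Step 5: PC=4 exec 'MOV D, 9'. After: A=0 B=0 C=0 D=9 ZF=1 PC=5
Step 6: PC=5 exec 'HALT'. After: A=0 B=0 C=0 D=9 ZF=1 PC=5 HALTED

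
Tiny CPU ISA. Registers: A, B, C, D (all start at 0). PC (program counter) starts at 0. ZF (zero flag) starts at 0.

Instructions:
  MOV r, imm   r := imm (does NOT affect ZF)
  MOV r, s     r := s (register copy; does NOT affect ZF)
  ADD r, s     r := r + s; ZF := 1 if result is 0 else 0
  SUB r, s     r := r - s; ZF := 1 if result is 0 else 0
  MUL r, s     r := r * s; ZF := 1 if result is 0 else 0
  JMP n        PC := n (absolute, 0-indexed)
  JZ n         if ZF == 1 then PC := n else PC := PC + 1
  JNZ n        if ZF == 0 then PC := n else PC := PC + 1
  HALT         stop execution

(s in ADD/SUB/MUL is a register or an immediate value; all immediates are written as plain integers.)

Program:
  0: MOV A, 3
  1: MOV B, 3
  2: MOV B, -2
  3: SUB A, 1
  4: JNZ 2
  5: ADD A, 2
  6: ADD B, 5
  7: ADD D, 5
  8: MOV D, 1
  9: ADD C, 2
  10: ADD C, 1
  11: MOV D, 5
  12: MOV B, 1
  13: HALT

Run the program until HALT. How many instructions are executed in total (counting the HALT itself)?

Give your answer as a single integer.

Answer: 20

Derivation:
Step 1: PC=0 exec 'MOV A, 3'. After: A=3 B=0 C=0 D=0 ZF=0 PC=1
Step 2: PC=1 exec 'MOV B, 3'. After: A=3 B=3 C=0 D=0 ZF=0 PC=2
Step 3: PC=2 exec 'MOV B, -2'. After: A=3 B=-2 C=0 D=0 ZF=0 PC=3
Step 4: PC=3 exec 'SUB A, 1'. After: A=2 B=-2 C=0 D=0 ZF=0 PC=4
Step 5: PC=4 exec 'JNZ 2'. After: A=2 B=-2 C=0 D=0 ZF=0 PC=2
Step 6: PC=2 exec 'MOV B, -2'. After: A=2 B=-2 C=0 D=0 ZF=0 PC=3
Step 7: PC=3 exec 'SUB A, 1'. After: A=1 B=-2 C=0 D=0 ZF=0 PC=4
Step 8: PC=4 exec 'JNZ 2'. After: A=1 B=-2 C=0 D=0 ZF=0 PC=2
Step 9: PC=2 exec 'MOV B, -2'. After: A=1 B=-2 C=0 D=0 ZF=0 PC=3
Step 10: PC=3 exec 'SUB A, 1'. After: A=0 B=-2 C=0 D=0 ZF=1 PC=4
Step 11: PC=4 exec 'JNZ 2'. After: A=0 B=-2 C=0 D=0 ZF=1 PC=5
Step 12: PC=5 exec 'ADD A, 2'. After: A=2 B=-2 C=0 D=0 ZF=0 PC=6
Step 13: PC=6 exec 'ADD B, 5'. After: A=2 B=3 C=0 D=0 ZF=0 PC=7
Step 14: PC=7 exec 'ADD D, 5'. After: A=2 B=3 C=0 D=5 ZF=0 PC=8
Step 15: PC=8 exec 'MOV D, 1'. After: A=2 B=3 C=0 D=1 ZF=0 PC=9
Step 16: PC=9 exec 'ADD C, 2'. After: A=2 B=3 C=2 D=1 ZF=0 PC=10
Step 17: PC=10 exec 'ADD C, 1'. After: A=2 B=3 C=3 D=1 ZF=0 PC=11
Step 18: PC=11 exec 'MOV D, 5'. After: A=2 B=3 C=3 D=5 ZF=0 PC=12
Step 19: PC=12 exec 'MOV B, 1'. After: A=2 B=1 C=3 D=5 ZF=0 PC=13
Step 20: PC=13 exec 'HALT'. After: A=2 B=1 C=3 D=5 ZF=0 PC=13 HALTED
Total instructions executed: 20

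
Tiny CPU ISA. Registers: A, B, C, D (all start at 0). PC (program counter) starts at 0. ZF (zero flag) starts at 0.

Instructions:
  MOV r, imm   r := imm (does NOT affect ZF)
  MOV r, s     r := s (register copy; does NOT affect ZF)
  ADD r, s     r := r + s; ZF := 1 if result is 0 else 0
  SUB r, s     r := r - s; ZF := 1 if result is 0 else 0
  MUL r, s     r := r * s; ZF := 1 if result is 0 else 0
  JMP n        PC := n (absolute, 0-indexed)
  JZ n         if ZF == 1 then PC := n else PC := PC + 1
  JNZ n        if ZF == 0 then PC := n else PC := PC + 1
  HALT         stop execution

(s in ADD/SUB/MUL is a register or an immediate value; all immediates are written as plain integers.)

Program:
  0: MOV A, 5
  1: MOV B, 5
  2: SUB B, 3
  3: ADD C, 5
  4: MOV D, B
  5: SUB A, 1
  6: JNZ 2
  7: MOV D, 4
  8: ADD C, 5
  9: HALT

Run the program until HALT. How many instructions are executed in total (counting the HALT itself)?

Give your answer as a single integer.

Step 1: PC=0 exec 'MOV A, 5'. After: A=5 B=0 C=0 D=0 ZF=0 PC=1
Step 2: PC=1 exec 'MOV B, 5'. After: A=5 B=5 C=0 D=0 ZF=0 PC=2
Step 3: PC=2 exec 'SUB B, 3'. After: A=5 B=2 C=0 D=0 ZF=0 PC=3
Step 4: PC=3 exec 'ADD C, 5'. After: A=5 B=2 C=5 D=0 ZF=0 PC=4
Step 5: PC=4 exec 'MOV D, B'. After: A=5 B=2 C=5 D=2 ZF=0 PC=5
Step 6: PC=5 exec 'SUB A, 1'. After: A=4 B=2 C=5 D=2 ZF=0 PC=6
Step 7: PC=6 exec 'JNZ 2'. After: A=4 B=2 C=5 D=2 ZF=0 PC=2
Step 8: PC=2 exec 'SUB B, 3'. After: A=4 B=-1 C=5 D=2 ZF=0 PC=3
Step 9: PC=3 exec 'ADD C, 5'. After: A=4 B=-1 C=10 D=2 ZF=0 PC=4
Step 10: PC=4 exec 'MOV D, B'. After: A=4 B=-1 C=10 D=-1 ZF=0 PC=5
Step 11: PC=5 exec 'SUB A, 1'. After: A=3 B=-1 C=10 D=-1 ZF=0 PC=6
Step 12: PC=6 exec 'JNZ 2'. After: A=3 B=-1 C=10 D=-1 ZF=0 PC=2
Step 13: PC=2 exec 'SUB B, 3'. After: A=3 B=-4 C=10 D=-1 ZF=0 PC=3
Step 14: PC=3 exec 'ADD C, 5'. After: A=3 B=-4 C=15 D=-1 ZF=0 PC=4
Step 15: PC=4 exec 'MOV D, B'. After: A=3 B=-4 C=15 D=-4 ZF=0 PC=5
Step 16: PC=5 exec 'SUB A, 1'. After: A=2 B=-4 C=15 D=-4 ZF=0 PC=6
Step 17: PC=6 exec 'JNZ 2'. After: A=2 B=-4 C=15 D=-4 ZF=0 PC=2
Step 18: PC=2 exec 'SUB B, 3'. After: A=2 B=-7 C=15 D=-4 ZF=0 PC=3
Step 19: PC=3 exec 'ADD C, 5'. After: A=2 B=-7 C=20 D=-4 ZF=0 PC=4
Step 20: PC=4 exec 'MOV D, B'. After: A=2 B=-7 C=20 D=-7 ZF=0 PC=5
Step 21: PC=5 exec 'SUB A, 1'. After: A=1 B=-7 C=20 D=-7 ZF=0 PC=6
Step 22: PC=6 exec 'JNZ 2'. After: A=1 B=-7 C=20 D=-7 ZF=0 PC=2
Step 23: PC=2 exec 'SUB B, 3'. After: A=1 B=-10 C=20 D=-7 ZF=0 PC=3
Step 24: PC=3 exec 'ADD C, 5'. After: A=1 B=-10 C=25 D=-7 ZF=0 PC=4
Step 25: PC=4 exec 'MOV D, B'. After: A=1 B=-10 C=25 D=-10 ZF=0 PC=5
Step 26: PC=5 exec 'SUB A, 1'. After: A=0 B=-10 C=25 D=-10 ZF=1 PC=6
Step 27: PC=6 exec 'JNZ 2'. After: A=0 B=-10 C=25 D=-10 ZF=1 PC=7
Step 28: PC=7 exec 'MOV D, 4'. After: A=0 B=-10 C=25 D=4 ZF=1 PC=8
Step 29: PC=8 exec 'ADD C, 5'. After: A=0 B=-10 C=30 D=4 ZF=0 PC=9
Step 30: PC=9 exec 'HALT'. After: A=0 B=-10 C=30 D=4 ZF=0 PC=9 HALTED
Total instructions executed: 30

Answer: 30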